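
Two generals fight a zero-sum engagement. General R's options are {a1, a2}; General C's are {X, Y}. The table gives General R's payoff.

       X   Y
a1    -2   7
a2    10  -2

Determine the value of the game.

22/7

Row minima: a1 → -2, a2 → -2; maximin = -2.
Column maxima: X → 10, Y → 7; minimax = 7.
-2 ≠ 7, so there is no saddle point; optimal play is mixed.
Let General R play a1 with probability p. Expected payoff against X: (-2)p + 10(1−p) = −12p + 10; against Y: 7p + (-2)(1−p) = 9p − 2.
Setting these equal: −12p + 10 = 9p − 2 ⇒ −21p = -12 ⇒ p = 4/7, and the value is (-12)·(4/7) + 10 = 22/7.
For General C: with q = P(X), equating a1's and a2's payoffs gives −9q + 7 = 12q − 2 ⇒ q = 3/7.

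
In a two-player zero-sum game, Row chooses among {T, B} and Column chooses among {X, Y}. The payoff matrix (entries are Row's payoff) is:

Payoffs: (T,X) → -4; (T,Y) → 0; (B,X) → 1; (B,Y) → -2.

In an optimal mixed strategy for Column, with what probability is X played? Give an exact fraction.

Row minima: T → -4, B → -2; maximin = -2.
Column maxima: X → 1, Y → 0; minimax = 0.
-2 ≠ 0, so there is no saddle point; optimal play is mixed.
Let Row play T with probability p. Expected payoff against X: (-4)p + 1(1−p) = −5p + 1; against Y: 0p + (-2)(1−p) = 2p − 2.
Setting these equal: −5p + 1 = 2p − 2 ⇒ −7p = -3 ⇒ p = 3/7, and the value is (-5)·(3/7) + 1 = -8/7.
For Column: with q = P(X), equating T's and B's payoffs gives −4q = 3q − 2 ⇒ q = 2/7.

2/7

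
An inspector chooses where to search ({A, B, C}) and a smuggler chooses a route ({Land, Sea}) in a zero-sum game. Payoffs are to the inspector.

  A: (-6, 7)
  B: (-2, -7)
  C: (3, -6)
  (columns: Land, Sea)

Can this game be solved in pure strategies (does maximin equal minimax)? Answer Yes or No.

Row minima: A → -6, B → -7, C → -6; maximin = -6.
Column maxima: Land → 3, Sea → 7; minimax = 3.
-6 ≠ 3, so no pure-strategy equilibrium exists.

No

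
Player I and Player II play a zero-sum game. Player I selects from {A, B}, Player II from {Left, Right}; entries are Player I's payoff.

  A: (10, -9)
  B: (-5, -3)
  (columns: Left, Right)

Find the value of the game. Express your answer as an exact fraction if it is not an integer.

-25/7

Row minima: A → -9, B → -5; maximin = -5.
Column maxima: Left → 10, Right → -3; minimax = -3.
-5 ≠ -3, so there is no saddle point; optimal play is mixed.
Let Player I play A with probability p. Expected payoff against Left: 10p + (-5)(1−p) = 15p − 5; against Right: (-9)p + (-3)(1−p) = −6p − 3.
Setting these equal: 15p − 5 = −6p − 3 ⇒ 21p = 2 ⇒ p = 2/21, and the value is (15)·(2/21) − 5 = -25/7.
For Player II: with q = P(Left), equating A's and B's payoffs gives 19q − 9 = −2q − 3 ⇒ q = 2/7.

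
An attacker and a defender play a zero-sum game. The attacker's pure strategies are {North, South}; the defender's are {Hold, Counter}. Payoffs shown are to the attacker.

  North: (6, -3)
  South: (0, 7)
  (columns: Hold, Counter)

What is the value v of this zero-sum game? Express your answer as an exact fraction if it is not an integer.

Row minima: North → -3, South → 0; maximin = 0.
Column maxima: Hold → 6, Counter → 7; minimax = 6.
0 ≠ 6, so there is no saddle point; optimal play is mixed.
Let the attacker play North with probability p. Expected payoff against Hold: 6p + 0(1−p) = 6p; against Counter: (-3)p + 7(1−p) = −10p + 7.
Setting these equal: 6p = −10p + 7 ⇒ 16p = 7 ⇒ p = 7/16, and the value is (6)·(7/16) = 21/8.
For the defender: with q = P(Hold), equating North's and South's payoffs gives 9q − 3 = −7q + 7 ⇒ q = 5/8.

21/8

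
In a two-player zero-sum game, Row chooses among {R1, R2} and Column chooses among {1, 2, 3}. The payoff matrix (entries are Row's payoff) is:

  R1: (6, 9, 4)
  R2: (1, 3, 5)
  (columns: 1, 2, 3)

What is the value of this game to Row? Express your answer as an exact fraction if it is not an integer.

13/3

Row minima: R1 → 4, R2 → 1; maximin = 4.
Column maxima: 1 → 6, 2 → 9, 3 → 5; minimax = 5.
4 ≠ 5, so there is no saddle point; optimal play is mixed.
2 is strictly dominated by 1 (it gives Row strictly more in every row), so Column never plays it.
On the remaining 2×2 (R1, R2 vs 1, 3):
Let Row play R1 with probability p. Expected payoff against 1: 6p + 1(1−p) = 5p + 1; against 3: 4p + 5(1−p) = −p + 5.
Setting these equal: 5p + 1 = −p + 5 ⇒ 6p = 4 ⇒ p = 2/3, and the value is (5)·(2/3) + 1 = 13/3.
For Column: with q = P(1), equating R1's and R2's payoffs gives 2q + 4 = −4q + 5 ⇒ q = 1/6.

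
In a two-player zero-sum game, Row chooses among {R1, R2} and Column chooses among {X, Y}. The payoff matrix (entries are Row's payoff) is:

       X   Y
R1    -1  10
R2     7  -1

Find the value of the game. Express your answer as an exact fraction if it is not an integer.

69/19

Row minima: R1 → -1, R2 → -1; maximin = -1.
Column maxima: X → 7, Y → 10; minimax = 7.
-1 ≠ 7, so there is no saddle point; optimal play is mixed.
Let Row play R1 with probability p. Expected payoff against X: (-1)p + 7(1−p) = −8p + 7; against Y: 10p + (-1)(1−p) = 11p − 1.
Setting these equal: −8p + 7 = 11p − 1 ⇒ −19p = -8 ⇒ p = 8/19, and the value is (-8)·(8/19) + 7 = 69/19.
For Column: with q = P(X), equating R1's and R2's payoffs gives −11q + 10 = 8q − 1 ⇒ q = 11/19.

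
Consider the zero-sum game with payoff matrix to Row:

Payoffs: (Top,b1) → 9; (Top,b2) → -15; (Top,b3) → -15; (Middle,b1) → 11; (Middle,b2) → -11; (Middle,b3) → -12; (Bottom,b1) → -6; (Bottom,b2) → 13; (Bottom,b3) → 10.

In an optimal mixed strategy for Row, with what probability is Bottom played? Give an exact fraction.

23/39

Row minima: Top → -15, Middle → -12, Bottom → -6; maximin = -6.
Column maxima: b1 → 11, b2 → 13, b3 → 10; minimax = 10.
-6 ≠ 10, so there is no saddle point; optimal play is mixed.
Top is strictly dominated by Middle, so Row never plays it.
With Top eliminated, b2 is strictly dominated by b3 (it gives Row strictly more in every remaining row), so Column never plays it.
On the remaining 2×2 (Middle, Bottom vs b1, b3):
Let Row play Middle with probability p. Expected payoff against b1: 11p + (-6)(1−p) = 17p − 6; against b3: (-12)p + 10(1−p) = −22p + 10.
Setting these equal: 17p − 6 = −22p + 10 ⇒ 39p = 16 ⇒ p = 16/39, and the value is (17)·(16/39) − 6 = 38/39.
For Column: with q = P(b1), equating Middle's and Bottom's payoffs gives 23q − 12 = −16q + 10 ⇒ q = 22/39.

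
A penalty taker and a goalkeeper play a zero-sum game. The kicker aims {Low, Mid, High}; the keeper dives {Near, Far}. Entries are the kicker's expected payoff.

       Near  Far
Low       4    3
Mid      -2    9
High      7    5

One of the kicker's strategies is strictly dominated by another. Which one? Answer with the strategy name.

Low

High gives a strictly higher payoff than Low against every column: 7 > 4, 5 > 3.
So Low is strictly dominated and the kicker never plays it.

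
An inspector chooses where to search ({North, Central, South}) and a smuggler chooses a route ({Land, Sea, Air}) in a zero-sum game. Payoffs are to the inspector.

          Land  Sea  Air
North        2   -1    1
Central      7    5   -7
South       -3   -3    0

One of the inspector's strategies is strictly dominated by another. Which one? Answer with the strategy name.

South

North gives a strictly higher payoff than South against every column: 2 > -3, -1 > -3, 1 > 0.
So South is strictly dominated and the inspector never plays it.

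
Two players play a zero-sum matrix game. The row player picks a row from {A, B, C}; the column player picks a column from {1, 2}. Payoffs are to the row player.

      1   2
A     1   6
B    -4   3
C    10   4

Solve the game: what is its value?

56/11

Row minima: A → 1, B → -4, C → 4; maximin = 4.
Column maxima: 1 → 10, 2 → 6; minimax = 6.
4 ≠ 6, so there is no saddle point; optimal play is mixed.
B is strictly dominated by A, so the row player never plays it.
On the remaining 2×2 (A, C vs 1, 2):
Let the row player play A with probability p. Expected payoff against 1: 1p + 10(1−p) = −9p + 10; against 2: 6p + 4(1−p) = 2p + 4.
Setting these equal: −9p + 10 = 2p + 4 ⇒ −11p = -6 ⇒ p = 6/11, and the value is (-9)·(6/11) + 10 = 56/11.
For the column player: with q = P(1), equating A's and C's payoffs gives −5q + 6 = 6q + 4 ⇒ q = 2/11.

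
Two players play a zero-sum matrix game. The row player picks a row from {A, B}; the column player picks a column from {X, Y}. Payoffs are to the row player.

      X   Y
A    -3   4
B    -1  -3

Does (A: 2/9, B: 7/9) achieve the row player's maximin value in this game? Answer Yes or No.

Yes

Against X this mix gives (2/9)·(-3) + (7/9)·(-1) = -13/9.
Against Y this mix gives (2/9)·4 + (7/9)·(-3) = -13/9.
All of the column player's active replies (X, Y) yield -13/9, and no column does worse for the row player. The mix makes the column player indifferent and guarantees -13/9, so it is optimal.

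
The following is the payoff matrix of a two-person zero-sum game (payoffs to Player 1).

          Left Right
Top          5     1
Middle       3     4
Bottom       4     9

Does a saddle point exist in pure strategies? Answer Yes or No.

Row minima: Top → 1, Middle → 3, Bottom → 4; maximin = 4.
Column maxima: Left → 5, Right → 9; minimax = 5.
4 ≠ 5, so no pure-strategy equilibrium exists.

No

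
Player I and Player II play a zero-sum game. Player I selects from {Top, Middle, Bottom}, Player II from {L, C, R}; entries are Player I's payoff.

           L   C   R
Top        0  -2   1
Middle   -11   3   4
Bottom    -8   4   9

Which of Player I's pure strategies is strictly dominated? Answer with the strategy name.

Middle

Bottom gives a strictly higher payoff than Middle against every column: -8 > -11, 4 > 3, 9 > 4.
So Middle is strictly dominated and Player I never plays it.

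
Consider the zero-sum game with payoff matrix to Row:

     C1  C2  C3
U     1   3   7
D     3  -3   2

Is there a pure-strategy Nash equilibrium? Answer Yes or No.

Row minima: U → 1, D → -3; maximin = 1.
Column maxima: C1 → 3, C2 → 3, C3 → 7; minimax = 3.
1 ≠ 3, so no pure-strategy equilibrium exists.

No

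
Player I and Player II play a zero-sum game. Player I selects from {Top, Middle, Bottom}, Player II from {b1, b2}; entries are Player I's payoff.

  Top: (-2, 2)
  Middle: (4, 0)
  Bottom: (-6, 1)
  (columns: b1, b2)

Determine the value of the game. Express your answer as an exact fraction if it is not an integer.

1

Row minima: Top → -2, Middle → 0, Bottom → -6; maximin = 0.
Column maxima: b1 → 4, b2 → 2; minimax = 2.
0 ≠ 2, so there is no saddle point; optimal play is mixed.
Bottom is strictly dominated by Top, so Player I never plays it.
On the remaining 2×2 (Top, Middle vs b1, b2):
Let Player I play Top with probability p. Expected payoff against b1: (-2)p + 4(1−p) = −6p + 4; against b2: 2p + 0(1−p) = 2p.
Setting these equal: −6p + 4 = 2p ⇒ −8p = -4 ⇒ p = 1/2, and the value is (-6)·(1/2) + 4 = 1.
For Player II: with q = P(b1), equating Top's and Middle's payoffs gives −4q + 2 = 4q ⇒ q = 1/4.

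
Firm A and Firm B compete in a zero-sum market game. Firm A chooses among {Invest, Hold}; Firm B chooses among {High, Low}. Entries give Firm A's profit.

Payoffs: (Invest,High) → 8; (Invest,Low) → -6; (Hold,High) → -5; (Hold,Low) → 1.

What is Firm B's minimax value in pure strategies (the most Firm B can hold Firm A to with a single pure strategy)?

1

Column maxima: High → 8, Low → 1.
The smallest of these is 1.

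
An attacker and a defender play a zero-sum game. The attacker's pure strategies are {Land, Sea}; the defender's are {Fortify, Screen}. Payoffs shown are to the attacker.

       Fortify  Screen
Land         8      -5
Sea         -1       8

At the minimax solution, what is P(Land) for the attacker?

9/22

Row minima: Land → -5, Sea → -1; maximin = -1.
Column maxima: Fortify → 8, Screen → 8; minimax = 8.
-1 ≠ 8, so there is no saddle point; optimal play is mixed.
Let the attacker play Land with probability p. Expected payoff against Fortify: 8p + (-1)(1−p) = 9p − 1; against Screen: (-5)p + 8(1−p) = −13p + 8.
Setting these equal: 9p − 1 = −13p + 8 ⇒ 22p = 9 ⇒ p = 9/22, and the value is (9)·(9/22) − 1 = 59/22.
For the defender: with q = P(Fortify), equating Land's and Sea's payoffs gives 13q − 5 = −9q + 8 ⇒ q = 13/22.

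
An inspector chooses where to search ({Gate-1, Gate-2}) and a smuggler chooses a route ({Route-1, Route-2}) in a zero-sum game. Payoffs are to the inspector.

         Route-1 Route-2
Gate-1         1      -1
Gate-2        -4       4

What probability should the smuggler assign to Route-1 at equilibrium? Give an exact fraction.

1/2

Row minima: Gate-1 → -1, Gate-2 → -4; maximin = -1.
Column maxima: Route-1 → 1, Route-2 → 4; minimax = 1.
-1 ≠ 1, so there is no saddle point; optimal play is mixed.
Let the inspector play Gate-1 with probability p. Expected payoff against Route-1: 1p + (-4)(1−p) = 5p − 4; against Route-2: (-1)p + 4(1−p) = −5p + 4.
Setting these equal: 5p − 4 = −5p + 4 ⇒ 10p = 8 ⇒ p = 4/5, and the value is (5)·(4/5) − 4 = 0.
For the smuggler: with q = P(Route-1), equating Gate-1's and Gate-2's payoffs gives 2q − 1 = −8q + 4 ⇒ q = 1/2.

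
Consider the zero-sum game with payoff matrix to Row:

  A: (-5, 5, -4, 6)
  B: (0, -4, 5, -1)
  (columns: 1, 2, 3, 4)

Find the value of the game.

Row minima: A → -5, B → -4; maximin = -4.
Column maxima: 1 → 0, 2 → 5, 3 → 5, 4 → 6; minimax = 0.
-4 ≠ 0, so there is no saddle point; optimal play is mixed.
3 is strictly dominated by 1 (it gives Row strictly more in every row), so Column never plays it.
4 is strictly dominated by 2 (it gives Row strictly more in every row), so Column never plays it.
On the remaining 2×2 (A, B vs 1, 2):
Let Row play A with probability p. Expected payoff against 1: (-5)p + 0(1−p) = −5p; against 2: 5p + (-4)(1−p) = 9p − 4.
Setting these equal: −5p = 9p − 4 ⇒ −14p = -4 ⇒ p = 2/7, and the value is (-5)·(2/7) = -10/7.
For Column: with q = P(1), equating A's and B's payoffs gives −10q + 5 = 4q − 4 ⇒ q = 9/14.

-10/7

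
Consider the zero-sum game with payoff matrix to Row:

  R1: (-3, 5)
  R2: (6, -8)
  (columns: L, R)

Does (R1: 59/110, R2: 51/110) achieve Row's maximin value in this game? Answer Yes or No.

No

Against L this mix gives (59/110)·(-3) + (51/110)·6 = 129/110.
Against R this mix gives (59/110)·5 + (51/110)·(-8) = -113/110.
Column will play R, holding Row to -113/110. Shifting weight toward the row that does better against R would raise this floor (the equalizing mix achieves 3/11 against both R and L), so the proposed strategy is not optimal.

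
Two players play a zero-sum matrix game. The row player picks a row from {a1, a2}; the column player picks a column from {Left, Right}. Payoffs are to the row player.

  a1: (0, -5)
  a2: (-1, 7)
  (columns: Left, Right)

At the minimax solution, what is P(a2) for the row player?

5/13

Row minima: a1 → -5, a2 → -1; maximin = -1.
Column maxima: Left → 0, Right → 7; minimax = 0.
-1 ≠ 0, so there is no saddle point; optimal play is mixed.
Let the row player play a1 with probability p. Expected payoff against Left: 0p + (-1)(1−p) = p − 1; against Right: (-5)p + 7(1−p) = −12p + 7.
Setting these equal: p − 1 = −12p + 7 ⇒ 13p = 8 ⇒ p = 8/13, and the value is (1)·(8/13) − 1 = -5/13.
For the column player: with q = P(Left), equating a1's and a2's payoffs gives 5q − 5 = −8q + 7 ⇒ q = 12/13.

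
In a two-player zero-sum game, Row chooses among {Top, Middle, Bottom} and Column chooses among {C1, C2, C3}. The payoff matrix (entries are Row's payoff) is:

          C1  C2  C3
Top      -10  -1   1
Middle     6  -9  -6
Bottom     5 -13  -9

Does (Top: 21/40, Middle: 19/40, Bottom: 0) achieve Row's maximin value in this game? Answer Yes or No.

No

Against C1 this mix gives (21/40)·(-10) + (19/40)·6 = -12/5.
Against C2 this mix gives (21/40)·(-1) + (19/40)·(-9) = -24/5.
Against C3 this mix gives (21/40)·1 + (19/40)·(-6) = -93/40.
Column will play C2, holding Row to -24/5. Shifting weight toward the row that does better against C2 would raise this floor (the equalizing mix achieves -4 against both C2 and C1), so the proposed strategy is not optimal.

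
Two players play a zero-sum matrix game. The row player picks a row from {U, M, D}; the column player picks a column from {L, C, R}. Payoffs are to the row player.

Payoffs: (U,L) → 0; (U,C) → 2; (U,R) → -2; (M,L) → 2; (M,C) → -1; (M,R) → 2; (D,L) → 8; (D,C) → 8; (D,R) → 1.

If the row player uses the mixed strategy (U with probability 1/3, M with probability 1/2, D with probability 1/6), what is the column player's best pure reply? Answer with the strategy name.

R

If the column player plays L, the row player's expected payoff is (1/3)·0 + (1/2)·2 + (1/6)·8 = 7/3.
If the column player plays C, the row player's expected payoff is (1/3)·2 + (1/2)·(-1) + (1/6)·8 = 3/2.
If the column player plays R, the row player's expected payoff is (1/3)·(-2) + (1/2)·2 + (1/6)·1 = 1/2.
The column player minimizes the row player's payoff; the smallest is 1/2, so the best response is R.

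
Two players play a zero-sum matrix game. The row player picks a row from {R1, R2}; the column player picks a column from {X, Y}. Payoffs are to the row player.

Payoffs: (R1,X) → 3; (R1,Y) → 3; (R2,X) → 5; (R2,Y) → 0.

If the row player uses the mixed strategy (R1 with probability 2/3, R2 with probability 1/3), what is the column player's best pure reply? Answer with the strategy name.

Y

If the column player plays X, the row player's expected payoff is (2/3)·3 + (1/3)·5 = 11/3.
If the column player plays Y, the row player's expected payoff is (2/3)·3 + (1/3)·0 = 2.
The column player minimizes the row player's payoff; the smallest is 2, so the best response is Y.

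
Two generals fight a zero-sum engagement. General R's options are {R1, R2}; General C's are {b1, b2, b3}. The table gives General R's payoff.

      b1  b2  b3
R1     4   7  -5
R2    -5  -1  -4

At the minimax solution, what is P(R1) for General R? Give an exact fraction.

1/10

Row minima: R1 → -5, R2 → -5; maximin = -5.
Column maxima: b1 → 4, b2 → 7, b3 → -4; minimax = -4.
-5 ≠ -4, so there is no saddle point; optimal play is mixed.
b2 is strictly dominated by b1 (it gives General R strictly more in every row), so General C never plays it.
On the remaining 2×2 (R1, R2 vs b1, b3):
Let General R play R1 with probability p. Expected payoff against b1: 4p + (-5)(1−p) = 9p − 5; against b3: (-5)p + (-4)(1−p) = −p − 4.
Setting these equal: 9p − 5 = −p − 4 ⇒ 10p = 1 ⇒ p = 1/10, and the value is (9)·(1/10) − 5 = -41/10.
For General C: with q = P(b1), equating R1's and R2's payoffs gives 9q − 5 = −q − 4 ⇒ q = 1/10.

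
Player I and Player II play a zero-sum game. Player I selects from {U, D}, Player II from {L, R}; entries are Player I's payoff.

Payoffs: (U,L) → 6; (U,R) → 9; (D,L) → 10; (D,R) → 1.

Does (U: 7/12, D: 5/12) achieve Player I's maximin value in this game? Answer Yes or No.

No

Against L this mix gives (7/12)·6 + (5/12)·10 = 23/3.
Against R this mix gives (7/12)·9 + (5/12)·1 = 17/3.
Player II will play R, holding Player I to 17/3. Shifting weight toward the row that does better against R would raise this floor (the equalizing mix achieves 7 against both R and L), so the proposed strategy is not optimal.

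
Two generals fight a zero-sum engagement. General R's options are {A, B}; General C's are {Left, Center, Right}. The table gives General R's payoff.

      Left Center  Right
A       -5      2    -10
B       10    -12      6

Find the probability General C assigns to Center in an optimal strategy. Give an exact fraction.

Row minima: A → -10, B → -12; maximin = -10.
Column maxima: Left → 10, Center → 2, Right → 6; minimax = 2.
-10 ≠ 2, so there is no saddle point; optimal play is mixed.
Left is strictly dominated by Right (it gives General R strictly more in every row), so General C never plays it.
On the remaining 2×2 (A, B vs Center, Right):
Let General R play A with probability p. Expected payoff against Center: 2p + (-12)(1−p) = 14p − 12; against Right: (-10)p + 6(1−p) = −16p + 6.
Setting these equal: 14p − 12 = −16p + 6 ⇒ 30p = 18 ⇒ p = 3/5, and the value is (14)·(3/5) − 12 = -18/5.
For General C: with q = P(Center), equating A's and B's payoffs gives 12q − 10 = −18q + 6 ⇒ q = 8/15.

8/15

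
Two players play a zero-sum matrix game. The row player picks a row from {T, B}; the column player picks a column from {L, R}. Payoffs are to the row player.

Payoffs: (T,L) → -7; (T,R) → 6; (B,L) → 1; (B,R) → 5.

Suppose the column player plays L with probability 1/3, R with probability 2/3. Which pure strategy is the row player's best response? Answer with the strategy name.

B

Expected payoff of T: (1/3)·(-7) + (2/3)·6 = 5/3.
Expected payoff of B: (1/3)·1 + (2/3)·5 = 11/3.
The largest is 11/3, so the row player's best response is B.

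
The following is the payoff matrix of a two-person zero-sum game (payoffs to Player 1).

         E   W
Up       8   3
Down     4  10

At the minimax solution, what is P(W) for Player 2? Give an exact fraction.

4/11

Row minima: Up → 3, Down → 4; maximin = 4.
Column maxima: E → 8, W → 10; minimax = 8.
4 ≠ 8, so there is no saddle point; optimal play is mixed.
Let Player 1 play Up with probability p. Expected payoff against E: 8p + 4(1−p) = 4p + 4; against W: 3p + 10(1−p) = −7p + 10.
Setting these equal: 4p + 4 = −7p + 10 ⇒ 11p = 6 ⇒ p = 6/11, and the value is (4)·(6/11) + 4 = 68/11.
For Player 2: with q = P(E), equating Up's and Down's payoffs gives 5q + 3 = −6q + 10 ⇒ q = 7/11.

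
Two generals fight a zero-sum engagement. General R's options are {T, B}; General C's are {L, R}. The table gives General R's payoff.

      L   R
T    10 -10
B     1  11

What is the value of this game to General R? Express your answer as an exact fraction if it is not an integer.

Row minima: T → -10, B → 1; maximin = 1.
Column maxima: L → 10, R → 11; minimax = 10.
1 ≠ 10, so there is no saddle point; optimal play is mixed.
Let General R play T with probability p. Expected payoff against L: 10p + 1(1−p) = 9p + 1; against R: (-10)p + 11(1−p) = −21p + 11.
Setting these equal: 9p + 1 = −21p + 11 ⇒ 30p = 10 ⇒ p = 1/3, and the value is (9)·(1/3) + 1 = 4.
For General C: with q = P(L), equating T's and B's payoffs gives 20q − 10 = −10q + 11 ⇒ q = 7/10.

4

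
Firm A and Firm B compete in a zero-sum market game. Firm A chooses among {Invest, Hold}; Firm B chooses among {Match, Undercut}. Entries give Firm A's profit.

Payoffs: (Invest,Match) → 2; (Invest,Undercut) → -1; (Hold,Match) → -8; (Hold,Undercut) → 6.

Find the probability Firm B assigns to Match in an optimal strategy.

7/17

Row minima: Invest → -1, Hold → -8; maximin = -1.
Column maxima: Match → 2, Undercut → 6; minimax = 2.
-1 ≠ 2, so there is no saddle point; optimal play is mixed.
Let Firm A play Invest with probability p. Expected payoff against Match: 2p + (-8)(1−p) = 10p − 8; against Undercut: (-1)p + 6(1−p) = −7p + 6.
Setting these equal: 10p − 8 = −7p + 6 ⇒ 17p = 14 ⇒ p = 14/17, and the value is (10)·(14/17) − 8 = 4/17.
For Firm B: with q = P(Match), equating Invest's and Hold's payoffs gives 3q − 1 = −14q + 6 ⇒ q = 7/17.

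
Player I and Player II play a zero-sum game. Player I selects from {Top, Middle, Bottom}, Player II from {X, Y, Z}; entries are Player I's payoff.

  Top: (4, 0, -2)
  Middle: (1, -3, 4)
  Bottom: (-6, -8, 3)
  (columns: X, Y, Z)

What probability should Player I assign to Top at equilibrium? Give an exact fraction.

Row minima: Top → -2, Middle → -3, Bottom → -8; maximin = -2.
Column maxima: X → 4, Y → 0, Z → 4; minimax = 0.
-2 ≠ 0, so there is no saddle point; optimal play is mixed.
Bottom is strictly dominated by Middle, so Player I never plays it.
X is strictly dominated by Y (it gives Player I strictly more in every row), so Player II never plays it.
On the remaining 2×2 (Top, Middle vs Y, Z):
Let Player I play Top with probability p. Expected payoff against Y: 0p + (-3)(1−p) = 3p − 3; against Z: (-2)p + 4(1−p) = −6p + 4.
Setting these equal: 3p − 3 = −6p + 4 ⇒ 9p = 7 ⇒ p = 7/9, and the value is (3)·(7/9) − 3 = -2/3.
For Player II: with q = P(Y), equating Top's and Middle's payoffs gives 2q − 2 = −7q + 4 ⇒ q = 2/3.

7/9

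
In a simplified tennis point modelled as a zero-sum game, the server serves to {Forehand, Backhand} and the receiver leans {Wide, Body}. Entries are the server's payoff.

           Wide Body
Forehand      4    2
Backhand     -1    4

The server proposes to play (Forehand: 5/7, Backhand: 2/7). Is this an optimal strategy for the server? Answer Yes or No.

Yes

Against Wide this mix gives (5/7)·4 + (2/7)·(-1) = 18/7.
Against Body this mix gives (5/7)·2 + (2/7)·4 = 18/7.
All of the receiver's active replies (Wide, Body) yield 18/7, and no column does worse for the server. The mix makes the receiver indifferent and guarantees 18/7, so it is optimal.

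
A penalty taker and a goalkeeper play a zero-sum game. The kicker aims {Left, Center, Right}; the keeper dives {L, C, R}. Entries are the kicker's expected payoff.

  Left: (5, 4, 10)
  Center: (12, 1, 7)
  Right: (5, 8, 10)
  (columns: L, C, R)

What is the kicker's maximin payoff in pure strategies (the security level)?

5

Row minima: Left → 4, Center → 1, Right → 5.
The best of these is 5.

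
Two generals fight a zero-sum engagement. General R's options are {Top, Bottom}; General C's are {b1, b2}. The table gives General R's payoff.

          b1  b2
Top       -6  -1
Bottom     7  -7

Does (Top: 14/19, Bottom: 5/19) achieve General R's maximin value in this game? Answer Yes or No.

Against b1 this mix gives (14/19)·(-6) + (5/19)·7 = -49/19.
Against b2 this mix gives (14/19)·(-1) + (5/19)·(-7) = -49/19.
All of General C's active replies (b1, b2) yield -49/19, and no column does worse for General R. The mix makes General C indifferent and guarantees -49/19, so it is optimal.

Yes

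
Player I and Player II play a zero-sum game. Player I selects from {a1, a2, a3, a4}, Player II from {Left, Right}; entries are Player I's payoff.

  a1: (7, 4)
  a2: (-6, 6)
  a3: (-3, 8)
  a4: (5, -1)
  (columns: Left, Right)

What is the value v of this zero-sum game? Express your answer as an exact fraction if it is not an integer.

34/7

Row minima: a1 → 4, a2 → -6, a3 → -3, a4 → -1; maximin = 4.
Column maxima: Left → 7, Right → 8; minimax = 7.
4 ≠ 7, so there is no saddle point; optimal play is mixed.
a2 is strictly dominated by a3, so Player I never plays it.
a4 is strictly dominated by a1, so Player I never plays it.
On the remaining 2×2 (a1, a3 vs Left, Right):
Let Player I play a1 with probability p. Expected payoff against Left: 7p + (-3)(1−p) = 10p − 3; against Right: 4p + 8(1−p) = −4p + 8.
Setting these equal: 10p − 3 = −4p + 8 ⇒ 14p = 11 ⇒ p = 11/14, and the value is (10)·(11/14) − 3 = 34/7.
For Player II: with q = P(Left), equating a1's and a3's payoffs gives 3q + 4 = −11q + 8 ⇒ q = 2/7.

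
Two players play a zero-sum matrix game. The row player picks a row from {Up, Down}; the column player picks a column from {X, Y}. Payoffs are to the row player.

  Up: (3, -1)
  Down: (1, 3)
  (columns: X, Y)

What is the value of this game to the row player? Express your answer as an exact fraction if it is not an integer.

5/3

Row minima: Up → -1, Down → 1; maximin = 1.
Column maxima: X → 3, Y → 3; minimax = 3.
1 ≠ 3, so there is no saddle point; optimal play is mixed.
Let the row player play Up with probability p. Expected payoff against X: 3p + 1(1−p) = 2p + 1; against Y: (-1)p + 3(1−p) = −4p + 3.
Setting these equal: 2p + 1 = −4p + 3 ⇒ 6p = 2 ⇒ p = 1/3, and the value is (2)·(1/3) + 1 = 5/3.
For the column player: with q = P(X), equating Up's and Down's payoffs gives 4q − 1 = −2q + 3 ⇒ q = 2/3.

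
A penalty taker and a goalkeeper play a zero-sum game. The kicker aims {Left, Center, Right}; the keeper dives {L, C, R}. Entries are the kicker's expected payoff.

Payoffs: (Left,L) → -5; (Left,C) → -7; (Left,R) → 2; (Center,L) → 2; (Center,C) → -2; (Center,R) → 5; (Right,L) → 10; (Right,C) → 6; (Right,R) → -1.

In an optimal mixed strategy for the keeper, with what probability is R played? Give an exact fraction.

Row minima: Left → -7, Center → -2, Right → -1; maximin = -1.
Column maxima: L → 10, C → 6, R → 5; minimax = 5.
-1 ≠ 5, so there is no saddle point; optimal play is mixed.
Left is strictly dominated by Center, so the kicker never plays it.
L is strictly dominated by C (it gives the kicker strictly more in every row), so the keeper never plays it.
On the remaining 2×2 (Center, Right vs C, R):
Let the kicker play Center with probability p. Expected payoff against C: (-2)p + 6(1−p) = −8p + 6; against R: 5p + (-1)(1−p) = 6p − 1.
Setting these equal: −8p + 6 = 6p − 1 ⇒ −14p = -7 ⇒ p = 1/2, and the value is (-8)·(1/2) + 6 = 2.
For the keeper: with q = P(C), equating Center's and Right's payoffs gives −7q + 5 = 7q − 1 ⇒ q = 3/7.

4/7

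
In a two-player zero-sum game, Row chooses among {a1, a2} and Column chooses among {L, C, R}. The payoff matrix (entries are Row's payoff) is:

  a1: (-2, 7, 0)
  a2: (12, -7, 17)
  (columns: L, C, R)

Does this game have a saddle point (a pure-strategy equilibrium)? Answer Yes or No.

No

Row minima: a1 → -2, a2 → -7; maximin = -2.
Column maxima: L → 12, C → 7, R → 17; minimax = 7.
-2 ≠ 7, so no pure-strategy equilibrium exists.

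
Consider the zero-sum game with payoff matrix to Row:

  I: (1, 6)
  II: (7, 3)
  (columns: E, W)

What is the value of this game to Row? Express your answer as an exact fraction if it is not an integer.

13/3

Row minima: I → 1, II → 3; maximin = 3.
Column maxima: E → 7, W → 6; minimax = 6.
3 ≠ 6, so there is no saddle point; optimal play is mixed.
Let Row play I with probability p. Expected payoff against E: 1p + 7(1−p) = −6p + 7; against W: 6p + 3(1−p) = 3p + 3.
Setting these equal: −6p + 7 = 3p + 3 ⇒ −9p = -4 ⇒ p = 4/9, and the value is (-6)·(4/9) + 7 = 13/3.
For Column: with q = P(E), equating I's and II's payoffs gives −5q + 6 = 4q + 3 ⇒ q = 1/3.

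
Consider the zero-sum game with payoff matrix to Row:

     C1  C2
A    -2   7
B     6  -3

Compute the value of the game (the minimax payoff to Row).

2

Row minima: A → -2, B → -3; maximin = -2.
Column maxima: C1 → 6, C2 → 7; minimax = 6.
-2 ≠ 6, so there is no saddle point; optimal play is mixed.
Let Row play A with probability p. Expected payoff against C1: (-2)p + 6(1−p) = −8p + 6; against C2: 7p + (-3)(1−p) = 10p − 3.
Setting these equal: −8p + 6 = 10p − 3 ⇒ −18p = -9 ⇒ p = 1/2, and the value is (-8)·(1/2) + 6 = 2.
For Column: with q = P(C1), equating A's and B's payoffs gives −9q + 7 = 9q − 3 ⇒ q = 5/9.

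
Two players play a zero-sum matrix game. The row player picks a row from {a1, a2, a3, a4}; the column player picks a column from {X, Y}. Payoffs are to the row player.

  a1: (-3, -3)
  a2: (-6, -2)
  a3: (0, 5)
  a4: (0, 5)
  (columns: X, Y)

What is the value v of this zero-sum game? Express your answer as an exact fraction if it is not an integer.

0

Row minima: a1 → -3, a2 → -6, a3 → 0, a4 → 0; maximin = 0.
Column maxima: X → 0, Y → 5; minimax = 0.
Since maximin = minimax = 0, there is a saddle point and the value is 0.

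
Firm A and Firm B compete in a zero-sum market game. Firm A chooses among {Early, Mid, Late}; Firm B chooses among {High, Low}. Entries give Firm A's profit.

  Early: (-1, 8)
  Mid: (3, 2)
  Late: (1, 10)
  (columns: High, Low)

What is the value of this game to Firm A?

14/5

Row minima: Early → -1, Mid → 2, Late → 1; maximin = 2.
Column maxima: High → 3, Low → 10; minimax = 3.
2 ≠ 3, so there is no saddle point; optimal play is mixed.
Early is strictly dominated by Late, so Firm A never plays it.
On the remaining 2×2 (Mid, Late vs High, Low):
Let Firm A play Mid with probability p. Expected payoff against High: 3p + 1(1−p) = 2p + 1; against Low: 2p + 10(1−p) = −8p + 10.
Setting these equal: 2p + 1 = −8p + 10 ⇒ 10p = 9 ⇒ p = 9/10, and the value is (2)·(9/10) + 1 = 14/5.
For Firm B: with q = P(High), equating Mid's and Late's payoffs gives q + 2 = −9q + 10 ⇒ q = 4/5.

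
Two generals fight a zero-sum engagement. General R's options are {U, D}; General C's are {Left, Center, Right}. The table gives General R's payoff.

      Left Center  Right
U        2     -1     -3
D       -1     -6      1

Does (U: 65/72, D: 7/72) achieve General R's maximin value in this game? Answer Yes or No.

Against Left this mix gives (65/72)·2 + (7/72)·(-1) = 41/24.
Against Center this mix gives (65/72)·(-1) + (7/72)·(-6) = -107/72.
Against Right this mix gives (65/72)·(-3) + (7/72)·1 = -47/18.
General C will play Right, holding General R to -47/18. Shifting weight toward the row that does better against Right would raise this floor (the equalizing mix achieves -19/9 against both Right and Center), so the proposed strategy is not optimal.

No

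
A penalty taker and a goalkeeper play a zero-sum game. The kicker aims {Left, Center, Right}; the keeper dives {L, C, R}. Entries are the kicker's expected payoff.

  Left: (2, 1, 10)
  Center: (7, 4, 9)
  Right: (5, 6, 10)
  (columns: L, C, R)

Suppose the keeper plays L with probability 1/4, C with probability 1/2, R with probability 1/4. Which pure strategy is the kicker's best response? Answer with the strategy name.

Right

Expected payoff of Left: (1/4)·2 + (1/2)·1 + (1/4)·10 = 7/2.
Expected payoff of Center: (1/4)·7 + (1/2)·4 + (1/4)·9 = 6.
Expected payoff of Right: (1/4)·5 + (1/2)·6 + (1/4)·10 = 27/4.
The largest is 27/4, so the kicker's best response is Right.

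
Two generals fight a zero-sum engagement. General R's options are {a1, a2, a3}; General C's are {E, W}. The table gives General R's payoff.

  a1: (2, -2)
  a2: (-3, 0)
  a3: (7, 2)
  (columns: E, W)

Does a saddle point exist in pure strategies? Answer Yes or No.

Yes

Row minima: a1 → -2, a2 → -3, a3 → 2; maximin = 2.
Column maxima: E → 7, W → 2; minimax = 2.
maximin = minimax = 2, so a saddle point exists.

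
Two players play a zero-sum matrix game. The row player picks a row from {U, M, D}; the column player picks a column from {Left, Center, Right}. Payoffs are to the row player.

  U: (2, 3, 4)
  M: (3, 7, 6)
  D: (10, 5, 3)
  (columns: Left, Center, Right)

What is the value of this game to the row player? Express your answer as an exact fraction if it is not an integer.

Row minima: U → 2, M → 3, D → 3; maximin = 3.
Column maxima: Left → 10, Center → 7, Right → 6; minimax = 6.
3 ≠ 6, so there is no saddle point; optimal play is mixed.
U is strictly dominated by M, so the row player never plays it.
With U eliminated, Center is strictly dominated by Right (it gives the row player strictly more in every remaining row), so the column player never plays it.
On the remaining 2×2 (M, D vs Left, Right):
Let the row player play M with probability p. Expected payoff against Left: 3p + 10(1−p) = −7p + 10; against Right: 6p + 3(1−p) = 3p + 3.
Setting these equal: −7p + 10 = 3p + 3 ⇒ −10p = -7 ⇒ p = 7/10, and the value is (-7)·(7/10) + 10 = 51/10.
For the column player: with q = P(Left), equating M's and D's payoffs gives −3q + 6 = 7q + 3 ⇒ q = 3/10.

51/10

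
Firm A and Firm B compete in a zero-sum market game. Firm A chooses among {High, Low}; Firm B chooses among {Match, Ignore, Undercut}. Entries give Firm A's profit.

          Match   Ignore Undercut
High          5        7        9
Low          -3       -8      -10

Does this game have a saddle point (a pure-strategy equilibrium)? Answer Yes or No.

Yes

Row minima: High → 5, Low → -10; maximin = 5.
Column maxima: Match → 5, Ignore → 7, Undercut → 9; minimax = 5.
maximin = minimax = 5, so a saddle point exists.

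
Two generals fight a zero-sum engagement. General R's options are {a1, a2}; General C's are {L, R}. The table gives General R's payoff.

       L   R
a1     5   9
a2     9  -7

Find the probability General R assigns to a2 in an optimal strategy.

1/5

Row minima: a1 → 5, a2 → -7; maximin = 5.
Column maxima: L → 9, R → 9; minimax = 9.
5 ≠ 9, so there is no saddle point; optimal play is mixed.
Let General R play a1 with probability p. Expected payoff against L: 5p + 9(1−p) = −4p + 9; against R: 9p + (-7)(1−p) = 16p − 7.
Setting these equal: −4p + 9 = 16p − 7 ⇒ −20p = -16 ⇒ p = 4/5, and the value is (-4)·(4/5) + 9 = 29/5.
For General C: with q = P(L), equating a1's and a2's payoffs gives −4q + 9 = 16q − 7 ⇒ q = 4/5.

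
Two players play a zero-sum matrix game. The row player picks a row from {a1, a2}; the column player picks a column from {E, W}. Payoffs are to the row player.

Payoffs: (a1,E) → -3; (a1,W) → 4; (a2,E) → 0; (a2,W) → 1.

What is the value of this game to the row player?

0

Row minima: a1 → -3, a2 → 0; maximin = 0.
Column maxima: E → 0, W → 4; minimax = 0.
Since maximin = minimax = 0, there is a saddle point and the value is 0.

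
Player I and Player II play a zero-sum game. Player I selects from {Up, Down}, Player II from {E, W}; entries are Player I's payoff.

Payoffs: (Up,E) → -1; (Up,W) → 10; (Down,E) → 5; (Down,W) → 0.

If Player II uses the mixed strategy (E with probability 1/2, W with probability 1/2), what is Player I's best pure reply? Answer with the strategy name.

Up

Expected payoff of Up: (1/2)·(-1) + (1/2)·10 = 9/2.
Expected payoff of Down: (1/2)·5 + (1/2)·0 = 5/2.
The largest is 9/2, so Player I's best response is Up.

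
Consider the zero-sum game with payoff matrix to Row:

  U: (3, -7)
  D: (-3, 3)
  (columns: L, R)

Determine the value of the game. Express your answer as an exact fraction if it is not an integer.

-3/4

Row minima: U → -7, D → -3; maximin = -3.
Column maxima: L → 3, R → 3; minimax = 3.
-3 ≠ 3, so there is no saddle point; optimal play is mixed.
Let Row play U with probability p. Expected payoff against L: 3p + (-3)(1−p) = 6p − 3; against R: (-7)p + 3(1−p) = −10p + 3.
Setting these equal: 6p − 3 = −10p + 3 ⇒ 16p = 6 ⇒ p = 3/8, and the value is (6)·(3/8) − 3 = -3/4.
For Column: with q = P(L), equating U's and D's payoffs gives 10q − 7 = −6q + 3 ⇒ q = 5/8.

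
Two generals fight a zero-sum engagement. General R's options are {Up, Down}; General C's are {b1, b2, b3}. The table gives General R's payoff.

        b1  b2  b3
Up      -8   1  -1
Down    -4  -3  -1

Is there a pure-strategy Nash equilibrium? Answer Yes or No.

Yes

Row minima: Up → -8, Down → -4; maximin = -4.
Column maxima: b1 → -4, b2 → 1, b3 → -1; minimax = -4.
maximin = minimax = -4, so a saddle point exists.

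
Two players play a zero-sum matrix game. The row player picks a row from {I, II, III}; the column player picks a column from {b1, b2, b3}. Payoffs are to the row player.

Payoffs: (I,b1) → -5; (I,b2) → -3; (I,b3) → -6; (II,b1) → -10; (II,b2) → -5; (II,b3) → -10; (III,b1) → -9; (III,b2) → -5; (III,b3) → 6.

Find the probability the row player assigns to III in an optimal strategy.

1/16

Row minima: I → -6, II → -10, III → -9; maximin = -6.
Column maxima: b1 → -5, b2 → -3, b3 → 6; minimax = -5.
-6 ≠ -5, so there is no saddle point; optimal play is mixed.
II is strictly dominated by I, so the row player never plays it.
b2 is strictly dominated by b1 (it gives the row player strictly more in every row), so the column player never plays it.
On the remaining 2×2 (I, III vs b1, b3):
Let the row player play I with probability p. Expected payoff against b1: (-5)p + (-9)(1−p) = 4p − 9; against b3: (-6)p + 6(1−p) = −12p + 6.
Setting these equal: 4p − 9 = −12p + 6 ⇒ 16p = 15 ⇒ p = 15/16, and the value is (4)·(15/16) − 9 = -21/4.
For the column player: with q = P(b1), equating I's and III's payoffs gives q − 6 = −15q + 6 ⇒ q = 3/4.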